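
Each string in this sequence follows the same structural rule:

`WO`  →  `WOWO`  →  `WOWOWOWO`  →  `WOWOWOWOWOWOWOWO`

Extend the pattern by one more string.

Each string is two copies of the previous one concatenated.
Doubling WOWOWOWOWOWOWOWO:

WOWOWOWOWOWOWOWOWOWOWOWOWOWOWOWO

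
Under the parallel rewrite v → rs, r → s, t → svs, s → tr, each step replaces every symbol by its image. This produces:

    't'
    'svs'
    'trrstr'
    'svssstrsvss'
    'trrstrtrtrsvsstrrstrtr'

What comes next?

φ(trrstrtrtrsvsstrrstrtr) expands symbol-by-symbol to svs s s tr svs s svs s svs s tr rs tr tr svs s s tr svs s svs s; joining the 22 pieces gives the next term.

svssstrsvsssvsssvsstrrstrtrsvssstrsvsssvss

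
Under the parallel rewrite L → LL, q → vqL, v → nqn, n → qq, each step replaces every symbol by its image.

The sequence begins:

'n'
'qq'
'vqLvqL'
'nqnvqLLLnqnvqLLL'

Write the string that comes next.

qqvqLqqnqnvqLLLLLLLqqvqLqqnqnvqLLLLLLL

Replace each of the 16 characters of nqnvqLLLnqnvqLLL in place — qq vqL qq nqn vqL LL LL LL qq vqL qq nqn vqL LL LL LL — and concatenate.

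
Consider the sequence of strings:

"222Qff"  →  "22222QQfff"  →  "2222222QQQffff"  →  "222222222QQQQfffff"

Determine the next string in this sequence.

22222222222QQQQQffffff

Reading off run lengths: 2 runs 3, 5, 7, 9; Q runs 1, 2, 3, 4; f runs 2, 3, 4, 5 — each is linear in n (n = 1, 2, …).
At n = 5 the blocks have lengths 11, 5, 6.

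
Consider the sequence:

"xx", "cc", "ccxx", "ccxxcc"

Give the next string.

ccxxccccxx

Each term (from the third on) is the previous term followed by the one before it: term 3 = cc·xx = ccxx.
So term 5 is ccxxcc·ccxx.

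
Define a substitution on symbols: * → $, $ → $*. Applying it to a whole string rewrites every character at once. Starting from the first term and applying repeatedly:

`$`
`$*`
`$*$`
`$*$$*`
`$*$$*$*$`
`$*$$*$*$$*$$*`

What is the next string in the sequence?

Replace each of the 13 characters of $*$$*$*$$*$$* in place — $* $ $* $* $ $* $ $* $* $ $* $* $ — and concatenate.

$*$$*$*$$*$$*$*$$*$*$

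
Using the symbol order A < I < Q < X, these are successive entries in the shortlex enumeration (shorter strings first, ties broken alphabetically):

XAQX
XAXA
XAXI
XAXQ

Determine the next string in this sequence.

Find the rightmost character of XAXQ below X, bump it to the next letter, and reset everything to its right to A.

XAXX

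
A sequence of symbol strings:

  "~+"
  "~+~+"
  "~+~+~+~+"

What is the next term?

s(k+1) = s(k)·s(k) — each term doubles the last.
Doubling ~+~+~+~+:

~+~+~+~+~+~+~+~+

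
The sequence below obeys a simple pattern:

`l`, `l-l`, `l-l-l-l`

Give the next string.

s(k+1) = s(k)·-·s(k) — each term doubles the last with '-' between the halves.
Doubling l-l-l-l with '-' between the halves:

l-l-l-l-l-l-l-l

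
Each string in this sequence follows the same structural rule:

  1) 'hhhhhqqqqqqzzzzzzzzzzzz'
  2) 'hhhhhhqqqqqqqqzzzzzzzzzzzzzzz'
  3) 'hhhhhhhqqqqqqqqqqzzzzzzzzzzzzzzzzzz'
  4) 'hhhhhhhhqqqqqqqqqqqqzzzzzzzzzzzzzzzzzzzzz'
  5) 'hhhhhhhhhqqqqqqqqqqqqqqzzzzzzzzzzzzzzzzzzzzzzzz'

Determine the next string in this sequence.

hhhhhhhhhhqqqqqqqqqqqqqqqqzzzzzzzzzzzzzzzzzzzzzzzzzzz

The n-th term is n+2 h's then 2n q's then 3n+3 z's, where the shown terms are n = 3, 4, 5, 6, 7.
For the next term, n = 8, so the run lengths are 10, 16, 27.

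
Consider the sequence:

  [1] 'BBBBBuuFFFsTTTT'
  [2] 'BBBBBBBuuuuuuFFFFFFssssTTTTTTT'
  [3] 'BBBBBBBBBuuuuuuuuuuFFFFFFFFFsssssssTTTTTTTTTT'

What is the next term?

Reading off run lengths: B runs 5, 7, 9; u runs 2, 6, 10; F runs 3, 6, 9; s runs 1, 4, 7; T runs 4, 7, 10 — each is linear in n (n = 1, 2, …).
At n = 4 the blocks have lengths 11, 14, 12, 10, 13.

BBBBBBBBBBBuuuuuuuuuuuuuuFFFFFFFFFFFFssssssssssTTTTTTTTTTTTT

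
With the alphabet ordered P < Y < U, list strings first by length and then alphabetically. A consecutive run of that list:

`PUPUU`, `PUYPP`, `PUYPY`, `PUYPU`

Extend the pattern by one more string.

Treat PUYPU as a base-3 numeral over the given alphabet and add one, carrying through any trailing U's.

PUYYP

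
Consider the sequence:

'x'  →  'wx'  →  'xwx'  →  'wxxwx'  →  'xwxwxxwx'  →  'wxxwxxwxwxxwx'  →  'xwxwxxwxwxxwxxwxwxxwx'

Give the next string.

From term 3 onward, concatenate the second-to-last term with the last: x·wx = xwx, wx·xwx = wxxwx, …
So term 8 is wxxwxxwxwxxwx·xwxwxxwxwxxwxxwxwxxwx.

wxxwxxwxwxxwxxwxwxxwxwxxwxxwxwxxwx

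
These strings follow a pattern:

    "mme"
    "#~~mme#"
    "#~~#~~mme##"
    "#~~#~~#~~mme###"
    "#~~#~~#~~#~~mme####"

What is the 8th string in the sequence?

Each term wraps the previous one in #~~ on the left and # on the right.
From #~~#~~#~~#~~mme####, 3 further steps: #~~#~~#~~#~~mme#### → #~~#~~#~~#~~#~~mme##### → #~~#~~#~~#~~#~~#~~mme###### → (answer).

#~~#~~#~~#~~#~~#~~#~~mme#######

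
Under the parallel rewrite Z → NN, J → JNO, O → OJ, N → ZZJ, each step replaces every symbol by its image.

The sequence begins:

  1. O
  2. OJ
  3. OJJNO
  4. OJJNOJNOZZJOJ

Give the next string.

OJJNOJNOZZJOJJNOZZJOJNNNNJNOOJJNO

Replace each of the 13 characters of OJJNOJNOZZJOJ in place — OJ JNO JNO ZZJ OJ JNO ZZJ OJ NN NN JNO OJ JNO — and concatenate.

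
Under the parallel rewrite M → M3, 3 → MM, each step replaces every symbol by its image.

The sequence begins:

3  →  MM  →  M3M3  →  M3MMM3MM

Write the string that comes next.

Expanding M3MMM3MM: M→M3, 3→MM, M→M3, M→M3, M→M3, 3→MM, M→M3, M→M3. Concatenated: M3 MM M3 M3 M3 MM M3 M3.

M3MMM3M3M3MMM3M3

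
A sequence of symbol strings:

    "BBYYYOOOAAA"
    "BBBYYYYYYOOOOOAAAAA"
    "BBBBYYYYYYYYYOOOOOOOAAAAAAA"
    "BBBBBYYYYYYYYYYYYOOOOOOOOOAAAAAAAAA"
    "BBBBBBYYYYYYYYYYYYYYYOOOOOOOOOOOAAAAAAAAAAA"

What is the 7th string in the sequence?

BBBBBBBBYYYYYYYYYYYYYYYYYYYYYOOOOOOOOOOOOOOOAAAAAAAAAAAAAAA

Term n consists of n+1 B's, followed by 3n Y's, followed by 2n+1 O's, followed by 2n+1 A's (n = 1, 2, …).
Setting n = 7 gives 8, 21, 15, 15 characters in each block.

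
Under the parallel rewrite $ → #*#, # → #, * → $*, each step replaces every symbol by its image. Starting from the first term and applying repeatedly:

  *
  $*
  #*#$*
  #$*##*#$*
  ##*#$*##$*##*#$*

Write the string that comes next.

##$*##*#$*###*#$*##$*##*#$*

φ(##*#$*##$*##*#$*) expands symbol-by-symbol to # # $* # #*# $* # # #*# $* # # $* # #*# $*; joining the 16 pieces gives the next term.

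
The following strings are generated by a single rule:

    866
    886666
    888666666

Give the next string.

888866666666

Term n consists of n 8's, followed by 2n 6's (n = 1, 2, …).
At n = 4 the blocks have lengths 4, 8.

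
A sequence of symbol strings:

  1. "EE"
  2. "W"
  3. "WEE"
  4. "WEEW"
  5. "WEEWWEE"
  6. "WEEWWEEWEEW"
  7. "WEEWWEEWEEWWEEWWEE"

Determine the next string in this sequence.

WEEWWEEWEEWWEEWWEEWEEWWEEWEEW

Each term (from the third on) is the previous term followed by the one before it: term 3 = W·EE = WEE.
The next term joins WEEWWEEWEEWWEEWWEE and WEEWWEEWEEW.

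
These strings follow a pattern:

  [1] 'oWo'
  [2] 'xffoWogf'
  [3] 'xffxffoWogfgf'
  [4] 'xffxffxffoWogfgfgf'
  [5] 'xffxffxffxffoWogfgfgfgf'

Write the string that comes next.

Every step adds xff to the front and gf to the end of the previous string.
Applying this once more to xffxffxffxffoWogfgfgfgf:

xffxffxffxffxffoWogfgfgfgfgf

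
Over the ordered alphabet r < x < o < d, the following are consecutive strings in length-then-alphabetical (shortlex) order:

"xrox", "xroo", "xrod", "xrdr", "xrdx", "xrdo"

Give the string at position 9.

xxrx

Continuing the enumeration 3 steps past xrdo: xrdo → xrdd → xxrr → (answer).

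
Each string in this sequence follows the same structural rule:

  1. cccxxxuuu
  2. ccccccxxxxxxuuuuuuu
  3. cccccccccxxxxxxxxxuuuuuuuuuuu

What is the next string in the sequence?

ccccccccccccxxxxxxxxxxxxuuuuuuuuuuuuuuu

Each string has the form c^{3n} x^{3n} u^{4n-1} (n = 1, 2, …).
Setting n = 4 gives 12, 12, 15 characters in each block.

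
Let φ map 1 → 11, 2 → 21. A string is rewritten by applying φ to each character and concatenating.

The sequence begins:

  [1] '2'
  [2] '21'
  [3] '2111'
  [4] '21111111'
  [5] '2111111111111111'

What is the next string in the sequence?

21111111111111111111111111111111

Applying the rule to each of the 16 symbols of 2111111111111111 gives the pieces 21 11 11 11 11 11 11 11 11 11 11 11 11 11 11 11, which concatenate to the answer.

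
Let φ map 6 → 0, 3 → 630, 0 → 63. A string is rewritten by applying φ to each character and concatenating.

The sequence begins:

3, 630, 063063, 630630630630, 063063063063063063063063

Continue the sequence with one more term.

Rewriting the 24 symbols of 063063063063063063063063 one by one yields 63 0 630 63 0 630 63 0 630 63 0 630 63 0 630 63 0 630 63 0 630 63 0 630; concatenated:

630630630630630630630630630630630630630630630630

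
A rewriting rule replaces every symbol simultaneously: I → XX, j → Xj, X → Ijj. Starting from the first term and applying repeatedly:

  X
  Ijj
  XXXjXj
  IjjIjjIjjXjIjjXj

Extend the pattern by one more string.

XXXjXjXXXjXjXXXjXjIjjXjXXXjXjIjjXj

Applying the rule to each of the 16 symbols of IjjIjjIjjXjIjjXj gives the pieces XX Xj Xj XX Xj Xj XX Xj Xj Ijj Xj XX Xj Xj Ijj Xj, which concatenate to the answer.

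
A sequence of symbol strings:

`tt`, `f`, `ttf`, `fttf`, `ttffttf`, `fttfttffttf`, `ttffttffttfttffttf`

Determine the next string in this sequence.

This is a Fibonacci-style word recurrence s(k) = s(k−2)·s(k−1): e.g. tt·f = ttf.
So term 8 is fttfttffttf·ttffttffttfttffttf.

fttfttffttfttffttffttfttffttf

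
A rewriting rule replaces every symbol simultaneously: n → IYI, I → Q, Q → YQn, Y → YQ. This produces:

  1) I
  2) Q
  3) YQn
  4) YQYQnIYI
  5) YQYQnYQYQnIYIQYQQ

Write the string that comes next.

Applying the rule to each of the 17 symbols of YQYQnYQYQnIYIQYQQ gives the pieces YQ YQn YQ YQn IYI YQ YQn YQ YQn IYI Q YQ Q YQn YQ YQn YQn, which concatenate to the answer.

YQYQnYQYQnIYIYQYQnYQYQnIYIQYQQYQnYQYQnYQn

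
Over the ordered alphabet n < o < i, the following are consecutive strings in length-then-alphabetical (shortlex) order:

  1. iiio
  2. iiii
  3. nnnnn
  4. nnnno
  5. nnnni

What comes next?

nnnon

Find the rightmost character of nnnni below i, bump it to the next letter, and reset everything to its right to n.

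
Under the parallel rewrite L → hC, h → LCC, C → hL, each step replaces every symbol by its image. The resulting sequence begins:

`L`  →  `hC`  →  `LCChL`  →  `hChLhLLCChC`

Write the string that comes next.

Apply φ to hChLhLLCChC symbol by symbol: h→LCC, C→hL, h→LCC, L→hC, h→LCC, L→hC, L→hC, C→hL, C→hL, h→LCC, C→hL; joined: LCC hL LCC hC LCC hC hC hL hL LCC hL.

LCChLLCChCLCChChChLhLLCChL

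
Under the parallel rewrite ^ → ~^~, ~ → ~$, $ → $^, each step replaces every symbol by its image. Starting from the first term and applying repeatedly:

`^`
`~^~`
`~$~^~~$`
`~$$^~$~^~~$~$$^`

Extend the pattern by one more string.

Applying the rule to each of the 15 symbols of ~$$^~$~^~~$~$$^ gives the pieces ~$ $^ $^ ~^~ ~$ $^ ~$ ~^~ ~$ ~$ $^ ~$ $^ $^ ~^~, which concatenate to the answer.

~$$^$^~^~~$$^~$~^~~$~$$^~$$^$^~^~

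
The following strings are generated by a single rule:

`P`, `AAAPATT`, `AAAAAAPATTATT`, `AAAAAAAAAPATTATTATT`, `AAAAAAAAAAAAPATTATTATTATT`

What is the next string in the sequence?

Each term wraps the previous one in AAA on the left and ATT on the right.
Applying this once more to AAAAAAAAAAAAPATTATTATTATT:

AAAAAAAAAAAAAAAPATTATTATTATTATT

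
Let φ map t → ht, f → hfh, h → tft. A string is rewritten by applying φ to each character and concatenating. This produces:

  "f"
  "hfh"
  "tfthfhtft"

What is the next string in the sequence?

hthfhhttfthfhtfththfhht

Rewriting each symbol of tfthfhtft: t→ht, f→hfh, t→ht, h→tft, f→hfh, h→tft, t→ht, f→hfh, t→ht, which concatenates to ht hfh ht tft hfh tft ht hfh ht.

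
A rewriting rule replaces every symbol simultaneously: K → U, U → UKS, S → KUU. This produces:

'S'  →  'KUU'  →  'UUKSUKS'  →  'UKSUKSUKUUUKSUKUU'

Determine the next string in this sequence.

UKSUKUUUKSUKUUUKSUUKSUKSUKSUKUUUKSUUKSUKS

Applying the rule to each of the 17 symbols of UKSUKSUKUUUKSUKUU gives the pieces UKS U KUU UKS U KUU UKS U UKS UKS UKS U KUU UKS U UKS UKS, which concatenate to the answer.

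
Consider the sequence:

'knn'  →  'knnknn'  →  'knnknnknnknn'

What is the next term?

s(k+1) = s(k)·s(k) — each term doubles the last.
One more doubling of knnknnknnknn gives the answer.

knnknnknnknnknnknnknnknn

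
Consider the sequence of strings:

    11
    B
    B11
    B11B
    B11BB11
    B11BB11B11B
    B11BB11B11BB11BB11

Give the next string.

B11BB11B11BB11BB11B11BB11B11B

This is a Fibonacci-style word recurrence s(k) = s(k−1)·s(k−2): e.g. B·11 = B11.
Continuing: B11BB11B11BB11BB11 · B11BB11B11B gives term 8.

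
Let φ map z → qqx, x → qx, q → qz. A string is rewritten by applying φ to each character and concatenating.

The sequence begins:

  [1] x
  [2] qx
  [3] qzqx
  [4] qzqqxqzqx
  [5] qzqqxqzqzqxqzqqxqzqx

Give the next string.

Applying the rule to each of the 20 symbols of qzqqxqzqzqxqzqqxqzqx gives the pieces qz qqx qz qz qx qz qqx qz qqx qz qx qz qqx qz qz qx qz qqx qz qx, which concatenate to the answer.

qzqqxqzqzqxqzqqxqzqqxqzqxqzqqxqzqzqxqzqqxqzqx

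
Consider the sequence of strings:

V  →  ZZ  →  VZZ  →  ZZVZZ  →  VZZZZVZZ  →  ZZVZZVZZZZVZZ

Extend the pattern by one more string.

VZZZZVZZZZVZZVZZZZVZZ

From term 3 onward, concatenate the second-to-last term with the last: V·ZZ = VZZ, ZZ·VZZ = ZZVZZ, …
Continuing: VZZZZVZZ · ZZVZZVZZZZVZZ gives term 7.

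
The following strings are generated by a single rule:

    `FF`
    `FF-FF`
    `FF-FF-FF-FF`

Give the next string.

Each string is two copies of the previous one joined by '-'.
One more doubling of FF-FF-FF-FF gives the answer.

FF-FF-FF-FF-FF-FF-FF-FF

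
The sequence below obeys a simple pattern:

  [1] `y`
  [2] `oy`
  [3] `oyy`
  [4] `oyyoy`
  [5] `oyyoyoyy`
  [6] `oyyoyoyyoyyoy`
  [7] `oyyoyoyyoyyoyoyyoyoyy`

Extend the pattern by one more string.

Each term (from the third on) is the previous term followed by the one before it: term 3 = oy·y = oyy.
The next term joins oyyoyoyyoyyoyoyyoyoyy and oyyoyoyyoyyoy.

oyyoyoyyoyyoyoyyoyoyyoyyoyoyyoyyoy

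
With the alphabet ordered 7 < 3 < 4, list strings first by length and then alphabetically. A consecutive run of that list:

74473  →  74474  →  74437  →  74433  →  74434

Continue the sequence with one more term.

The successor of 74434 increments the rightmost position that isn't already 4 and resets every position after it to 7.

74447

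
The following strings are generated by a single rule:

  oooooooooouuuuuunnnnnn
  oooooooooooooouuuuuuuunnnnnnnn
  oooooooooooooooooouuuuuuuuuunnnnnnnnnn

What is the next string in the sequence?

oooooooooooooooooooooouuuuuuuuuuuunnnnnnnnnnnn

Reading off run lengths: o runs 10, 14, 18; u runs 6, 8, 10; n runs 6, 8, 10 — each is linear in n, where the shown terms are n = 3, 4, 5.
For the next term, n = 6, so the run lengths are 22, 12, 12.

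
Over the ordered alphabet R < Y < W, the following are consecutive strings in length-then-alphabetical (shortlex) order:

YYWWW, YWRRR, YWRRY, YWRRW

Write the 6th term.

Stepping forward 2 times from YWRRW: YWRRW → YWRYR, then the target.

YWRYY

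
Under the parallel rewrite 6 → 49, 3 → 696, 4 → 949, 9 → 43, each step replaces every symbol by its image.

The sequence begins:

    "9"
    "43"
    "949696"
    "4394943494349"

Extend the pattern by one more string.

94969643949439496969494394969694943

φ(4394943494349) expands symbol-by-symbol to 949 696 43 949 43 949 696 949 43 949 696 949 43; joining the 13 pieces gives the next term.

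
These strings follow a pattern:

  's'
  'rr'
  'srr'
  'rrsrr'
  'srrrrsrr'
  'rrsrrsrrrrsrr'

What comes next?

Each term (from the third on) is the two preceding terms concatenated in order: term 3 = s·rr = srr.
So term 7 is srrrrsrr·rrsrrsrrrrsrr.

srrrrsrrrrsrrsrrrrsrr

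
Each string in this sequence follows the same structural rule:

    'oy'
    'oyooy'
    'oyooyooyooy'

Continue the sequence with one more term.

oyooyooyooyooyooyooyooy

Every step duplicates the string with 'o' between the halves.
So the next term is two copies of oyooyooyooy with 'o' between the halves.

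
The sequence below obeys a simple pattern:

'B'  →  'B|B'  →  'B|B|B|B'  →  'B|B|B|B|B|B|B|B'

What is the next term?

B|B|B|B|B|B|B|B|B|B|B|B|B|B|B|B

s(k+1) = s(k)·|·s(k) — each term doubles the last with '|' between the halves.
So the next term is two copies of B|B|B|B|B|B|B|B with '|' between the halves.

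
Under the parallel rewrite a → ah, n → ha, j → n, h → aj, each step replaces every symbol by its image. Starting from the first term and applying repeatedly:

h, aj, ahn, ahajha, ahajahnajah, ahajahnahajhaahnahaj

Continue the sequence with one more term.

ahajahnahajhaahajahnajahahajhaahajahn

Replace each of the 20 characters of ahajahnahajhaahnahaj in place — ah aj ah n ah aj ha ah aj ah n aj ah ah aj ha ah aj ah n — and concatenate.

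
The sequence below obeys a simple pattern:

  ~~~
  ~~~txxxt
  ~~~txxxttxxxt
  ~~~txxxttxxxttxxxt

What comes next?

Each term is the previous one with txxxt appended.
Applying this once more to ~~~txxxttxxxttxxxt:

~~~txxxttxxxttxxxttxxxt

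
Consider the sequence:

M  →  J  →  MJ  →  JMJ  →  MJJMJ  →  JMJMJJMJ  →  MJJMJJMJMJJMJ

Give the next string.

This is a Fibonacci-style word recurrence s(k) = s(k−2)·s(k−1): e.g. M·J = MJ.
So term 8 is JMJMJJMJ·MJJMJJMJMJJMJ.

JMJMJJMJMJJMJJMJMJJMJ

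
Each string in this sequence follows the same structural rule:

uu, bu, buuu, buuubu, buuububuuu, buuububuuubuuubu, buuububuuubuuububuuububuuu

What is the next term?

From term 3 onward, concatenate the last term with the second-to-last: bu·uu = buuu, buuu·bu = buuubu, …
Continuing: buuububuuubuuububuuububuuu · buuububuuubuuubu gives term 8.

buuububuuubuuububuuububuuubuuububuuubuuubu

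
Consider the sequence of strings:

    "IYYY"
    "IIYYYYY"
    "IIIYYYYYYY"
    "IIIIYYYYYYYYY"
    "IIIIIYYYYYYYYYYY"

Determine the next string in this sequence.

IIIIIIYYYYYYYYYYYYY

Reading off run lengths: I runs 1, 2, 3, 4, 5; Y runs 3, 5, 7, 9, 11 — each is linear in n (n = 1, 2, …).
At n = 6 the blocks have lengths 6, 13.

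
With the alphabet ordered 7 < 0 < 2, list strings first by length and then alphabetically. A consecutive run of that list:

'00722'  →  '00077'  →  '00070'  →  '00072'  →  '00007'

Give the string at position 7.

Advancing 2 positions from 00007 through 00007 → 00000 reaches term 7.

00002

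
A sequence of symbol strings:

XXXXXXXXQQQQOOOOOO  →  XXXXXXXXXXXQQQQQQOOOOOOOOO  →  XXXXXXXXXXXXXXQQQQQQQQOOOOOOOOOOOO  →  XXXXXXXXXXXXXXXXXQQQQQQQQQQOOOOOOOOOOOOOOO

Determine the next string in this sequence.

XXXXXXXXXXXXXXXXXXXXQQQQQQQQQQQQOOOOOOOOOOOOOOOOOO

Each string has the form X^{3n+2} Q^{2n} O^{3n}, where the shown terms are n = 2, 3, 4, 5.
Setting n = 6 gives 20, 12, 18 characters in each block.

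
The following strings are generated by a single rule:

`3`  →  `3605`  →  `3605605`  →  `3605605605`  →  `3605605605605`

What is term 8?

3605605605605605605605

Each term is the previous one with 605 appended.
From 3605605605605, 3 further steps: 3605605605605 → 3605605605605605 → 3605605605605605605 → (answer).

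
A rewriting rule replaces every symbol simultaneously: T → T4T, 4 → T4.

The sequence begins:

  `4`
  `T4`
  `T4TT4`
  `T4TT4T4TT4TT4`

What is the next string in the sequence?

Replace each of the 13 characters of T4TT4T4TT4TT4 in place — T4T T4 T4T T4T T4 T4T T4 T4T T4T T4 T4T T4T T4 — and concatenate.

T4TT4T4TT4TT4T4TT4T4TT4TT4T4TT4TT4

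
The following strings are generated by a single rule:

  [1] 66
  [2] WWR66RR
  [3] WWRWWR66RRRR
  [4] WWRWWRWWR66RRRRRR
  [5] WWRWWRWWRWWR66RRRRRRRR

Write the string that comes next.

Every step adds WWR to the front and RR to the end of the previous string.
Applying this once more to WWRWWRWWRWWR66RRRRRRRR:

WWRWWRWWRWWRWWR66RRRRRRRRRR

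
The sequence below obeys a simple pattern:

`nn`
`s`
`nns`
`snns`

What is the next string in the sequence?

Each term (from the third on) is the two preceding terms concatenated in order: term 3 = nn·s = nns.
So term 5 is nns·snns.

nnssnns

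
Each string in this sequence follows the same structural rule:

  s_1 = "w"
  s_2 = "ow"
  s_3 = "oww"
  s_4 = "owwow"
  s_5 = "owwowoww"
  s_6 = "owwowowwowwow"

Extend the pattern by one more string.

This is a Fibonacci-style word recurrence s(k) = s(k−1)·s(k−2): e.g. ow·w = oww.
Continuing: owwowowwowwow · owwowoww gives term 7.

owwowowwowwowowwowoww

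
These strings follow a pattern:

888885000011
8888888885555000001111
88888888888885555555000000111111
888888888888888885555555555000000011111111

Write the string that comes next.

8888888888888888888885555555555555000000001111111111

Reading off run lengths: 8 runs 5, 9, 13, 17; 5 runs 1, 4, 7, 10; 0 runs 4, 5, 6, 7; 1 runs 2, 4, 6, 8 — each is linear in n (n = 1, 2, …).
Setting n = 5 gives 21, 13, 8, 10 characters in each block.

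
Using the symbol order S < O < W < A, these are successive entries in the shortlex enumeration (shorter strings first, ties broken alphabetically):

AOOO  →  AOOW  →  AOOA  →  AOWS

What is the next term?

AOWO

The successor of AOWS increments the rightmost position that isn't already A and resets every position after it to S.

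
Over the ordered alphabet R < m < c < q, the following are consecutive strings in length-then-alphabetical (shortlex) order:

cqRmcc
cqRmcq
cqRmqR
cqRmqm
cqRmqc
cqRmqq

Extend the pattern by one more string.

cqRcRR

Treat cqRmqq as a base-4 numeral over the given alphabet and add one, carrying through any trailing q's.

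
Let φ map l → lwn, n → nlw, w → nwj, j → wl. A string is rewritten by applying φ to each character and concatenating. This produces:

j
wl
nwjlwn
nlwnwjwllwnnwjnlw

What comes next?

nlwlwnnwjnlwnwjwlnwjlwnlwnnwjnlwnlwnwjwlnlwlwnnwj

φ(nlwnwjwllwnnwjnlw) expands symbol-by-symbol to nlw lwn nwj nlw nwj wl nwj lwn lwn nwj nlw nlw nwj wl nlw lwn nwj; joining the 17 pieces gives the next term.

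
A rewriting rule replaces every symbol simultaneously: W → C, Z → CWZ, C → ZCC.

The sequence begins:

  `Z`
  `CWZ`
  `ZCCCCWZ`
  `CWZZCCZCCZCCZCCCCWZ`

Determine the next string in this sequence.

Rewriting the 19 symbols of CWZZCCZCCZCCZCCCCWZ one by one yields ZCC C CWZ CWZ ZCC ZCC CWZ ZCC ZCC CWZ ZCC ZCC CWZ ZCC ZCC ZCC ZCC C CWZ; concatenated:

ZCCCCWZCWZZCCZCCCWZZCCZCCCWZZCCZCCCWZZCCZCCZCCZCCCCWZ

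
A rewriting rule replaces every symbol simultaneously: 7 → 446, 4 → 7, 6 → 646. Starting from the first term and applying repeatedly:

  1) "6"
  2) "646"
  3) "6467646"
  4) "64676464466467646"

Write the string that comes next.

646764644664676467764664676464466467646

Applying the rule to each of the 17 symbols of 64676464466467646 gives the pieces 646 7 646 446 646 7 646 7 7 646 646 7 646 446 646 7 646, which concatenate to the answer.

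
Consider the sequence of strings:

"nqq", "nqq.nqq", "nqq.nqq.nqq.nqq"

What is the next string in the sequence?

Each string is two copies of the previous one joined by '.'.
Doubling nqq.nqq.nqq.nqq with '.' between the halves:

nqq.nqq.nqq.nqq.nqq.nqq.nqq.nqq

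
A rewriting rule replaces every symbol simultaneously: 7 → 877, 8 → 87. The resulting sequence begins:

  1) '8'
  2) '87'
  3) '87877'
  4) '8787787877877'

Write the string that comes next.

Rewriting the 13 symbols of 8787787877877 one by one yields 87 877 87 877 877 87 877 87 877 877 87 877 877; concatenated:

8787787877877878778787787787877877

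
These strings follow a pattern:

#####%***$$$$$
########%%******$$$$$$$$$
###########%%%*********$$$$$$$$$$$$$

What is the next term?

##############%%%%************$$$$$$$$$$$$$$$$$

Reading off run lengths: # runs 5, 8, 11; % runs 1, 2, 3; * runs 3, 6, 9; $ runs 5, 9, 13 — each is linear in n (n = 1, 2, …).
Setting n = 4 gives 14, 4, 12, 17 characters in each block.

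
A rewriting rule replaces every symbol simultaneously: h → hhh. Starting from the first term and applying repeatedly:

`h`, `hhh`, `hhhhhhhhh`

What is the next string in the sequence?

hhhhhhhhhhhhhhhhhhhhhhhhhhh

Rewriting each symbol of hhhhhhhhh: h→hhh, h→hhh, h→hhh, h→hhh, h→hhh, h→hhh, h→hhh, h→hhh, h→hhh, which concatenates to hhh hhh hhh hhh hhh hhh hhh hhh hhh.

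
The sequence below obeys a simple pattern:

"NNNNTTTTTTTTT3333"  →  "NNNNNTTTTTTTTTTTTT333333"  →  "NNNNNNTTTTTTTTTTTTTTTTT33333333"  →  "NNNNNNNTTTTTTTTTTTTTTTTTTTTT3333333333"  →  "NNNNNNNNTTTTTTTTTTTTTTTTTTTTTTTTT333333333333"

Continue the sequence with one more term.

The n-th term is n+2 N's then 4n+1 T's then 2n 3's, where the shown terms are n = 2, 3, 4, 5, 6.
For the next term, n = 7, so the run lengths are 9, 29, 14.

NNNNNNNNNTTTTTTTTTTTTTTTTTTTTTTTTTTTTT33333333333333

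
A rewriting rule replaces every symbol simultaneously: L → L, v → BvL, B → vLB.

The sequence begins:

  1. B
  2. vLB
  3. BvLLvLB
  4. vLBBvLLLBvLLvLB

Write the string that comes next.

Rewriting the 15 symbols of vLBBvLLLBvLLvLB one by one yields BvL L vLB vLB BvL L L L vLB BvL L L BvL L vLB; concatenated:

BvLLvLBvLBBvLLLLvLBBvLLLBvLLvLB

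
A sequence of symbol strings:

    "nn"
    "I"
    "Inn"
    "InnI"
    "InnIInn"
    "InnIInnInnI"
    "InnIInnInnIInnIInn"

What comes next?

InnIInnInnIInnIInnInnIInnInnI

Each term (from the third on) is the previous term followed by the one before it: term 3 = I·nn = Inn.
The next term joins InnIInnInnIInnIInn and InnIInnInnI.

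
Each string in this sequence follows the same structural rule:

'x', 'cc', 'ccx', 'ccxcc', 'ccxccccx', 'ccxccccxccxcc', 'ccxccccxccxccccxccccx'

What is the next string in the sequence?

This is a Fibonacci-style word recurrence s(k) = s(k−1)·s(k−2): e.g. cc·x = ccx.
Continuing: ccxccccxccxccccxccccx · ccxccccxccxcc gives term 8.

ccxccccxccxccccxccccxccxccccxccxcc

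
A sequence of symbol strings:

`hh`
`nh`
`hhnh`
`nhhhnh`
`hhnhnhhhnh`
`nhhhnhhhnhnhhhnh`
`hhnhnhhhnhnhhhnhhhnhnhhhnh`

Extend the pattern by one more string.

Each term (from the third on) is the two preceding terms concatenated in order: term 3 = hh·nh = hhnh.
The next term joins nhhhnhhhnhnhhhnh and hhnhnhhhnhnhhhnhhhnhnhhhnh.

nhhhnhhhnhnhhhnhhhnhnhhhnhnhhhnhhhnhnhhhnh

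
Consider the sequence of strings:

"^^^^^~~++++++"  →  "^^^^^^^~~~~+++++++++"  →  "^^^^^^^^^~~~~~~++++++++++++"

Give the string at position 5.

^^^^^^^^^^^^^~~~~~~~~~~++++++++++++++++++

Reading off run lengths: ^ runs 5, 7, 9; ~ runs 2, 4, 6; + runs 6, 9, 12 — each is linear in n (n = 1, 2, …).
At n = 5 the blocks have lengths 13, 10, 18.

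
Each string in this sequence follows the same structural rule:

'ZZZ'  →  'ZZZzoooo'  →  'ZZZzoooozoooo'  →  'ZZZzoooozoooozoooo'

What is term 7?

ZZZzoooozoooozoooozoooozoooozoooo

Every step adds zoooo to the end: s(k+1) = s(k)·zoooo.
From ZZZzoooozoooozoooo, 3 further steps: ZZZzoooozoooozoooo → ZZZzoooozoooozoooozoooo → ZZZzoooozoooozoooozoooozoooo → (answer).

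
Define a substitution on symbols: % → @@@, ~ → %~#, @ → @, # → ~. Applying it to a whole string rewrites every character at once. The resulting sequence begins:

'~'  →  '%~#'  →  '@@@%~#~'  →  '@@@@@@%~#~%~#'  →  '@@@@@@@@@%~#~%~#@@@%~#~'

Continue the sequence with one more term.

@@@@@@@@@@@@%~#~%~#@@@%~#~@@@@@@%~#~%~#

Replace each of the 23 characters of @@@@@@@@@%~#~%~#@@@%~#~ in place — @ @ @ @ @ @ @ @ @ @@@ %~# ~ %~# @@@ %~# ~ @ @ @ @@@ %~# ~ %~# — and concatenate.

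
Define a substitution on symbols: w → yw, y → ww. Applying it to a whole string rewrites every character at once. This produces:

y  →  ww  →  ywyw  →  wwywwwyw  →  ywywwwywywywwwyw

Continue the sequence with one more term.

Rewriting the 16 symbols of ywywwwywywywwwyw one by one yields ww yw ww yw yw yw ww yw ww yw ww yw yw yw ww yw; concatenated:

wwywwwywywywwwywwwywwwywywywwwyw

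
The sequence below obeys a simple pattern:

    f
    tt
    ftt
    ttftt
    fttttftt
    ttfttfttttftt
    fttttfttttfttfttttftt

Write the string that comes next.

This is a Fibonacci-style word recurrence s(k) = s(k−2)·s(k−1): e.g. f·tt = ftt.
The next term joins ttfttfttttftt and fttttfttttfttfttttftt.

ttfttfttttfttfttttfttttfttfttttftt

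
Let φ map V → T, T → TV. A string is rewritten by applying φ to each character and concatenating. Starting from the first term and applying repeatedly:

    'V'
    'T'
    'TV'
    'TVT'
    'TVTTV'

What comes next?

Apply φ to TVTTV symbol by symbol: T→TV, V→T, T→TV, T→TV, V→T; joined: TV T TV TV T.

TVTTVTVT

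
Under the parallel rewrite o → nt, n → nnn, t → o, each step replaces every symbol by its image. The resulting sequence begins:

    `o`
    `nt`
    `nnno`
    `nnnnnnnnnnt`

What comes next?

Rewriting each symbol of nnnnnnnnnnt: n→nnn, n→nnn, n→nnn, n→nnn, n→nnn, n→nnn, n→nnn, n→nnn, n→nnn, n→nnn, t→o, which concatenates to nnn nnn nnn nnn nnn nnn nnn nnn nnn nnn o.

nnnnnnnnnnnnnnnnnnnnnnnnnnnnnno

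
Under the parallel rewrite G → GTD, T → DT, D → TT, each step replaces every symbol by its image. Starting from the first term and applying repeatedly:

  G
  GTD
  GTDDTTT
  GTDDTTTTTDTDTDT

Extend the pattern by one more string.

GTDDTTTTTDTDTDTDTDTTTDTTTDTTTDT

Replace each of the 15 characters of GTDDTTTTTDTDTDT in place — GTD DT TT TT DT DT DT DT DT TT DT TT DT TT DT — and concatenate.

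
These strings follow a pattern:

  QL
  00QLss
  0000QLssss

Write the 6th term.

Each term wraps the previous one in 00 on the left and ss on the right.
From 0000QLssss, 3 further steps: 0000QLssss → 000000QLssssss → 00000000QLssssssss → (answer).

0000000000QLssssssssss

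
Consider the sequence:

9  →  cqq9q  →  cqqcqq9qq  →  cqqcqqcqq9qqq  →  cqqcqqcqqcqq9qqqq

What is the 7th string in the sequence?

Every step adds cqq to the front and q to the end of the previous string.
From cqqcqqcqqcqq9qqqq, 2 further steps: cqqcqqcqqcqq9qqqq → cqqcqqcqqcqqcqq9qqqqq → (answer).

cqqcqqcqqcqqcqqcqq9qqqqqq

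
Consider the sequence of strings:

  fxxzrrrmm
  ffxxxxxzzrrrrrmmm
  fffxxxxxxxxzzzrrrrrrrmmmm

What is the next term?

Reading off run lengths: f runs 1, 2, 3; x runs 2, 5, 8; z runs 1, 2, 3; r runs 3, 5, 7; m runs 2, 3, 4 — each is linear in n (n = 1, 2, …).
At n = 4 the blocks have lengths 4, 11, 4, 9, 5.

ffffxxxxxxxxxxxzzzzrrrrrrrrrmmmmm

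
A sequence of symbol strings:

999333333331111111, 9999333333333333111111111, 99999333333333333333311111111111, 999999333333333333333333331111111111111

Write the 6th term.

99999999333333333333333333333333333311111111111111111

The n-th term is n+1 9's then 4n 3's then 2n+3 1's, where the shown terms are n = 2, 3, 4, 5.
For term 6, n = 7, so the run lengths are 8, 28, 17.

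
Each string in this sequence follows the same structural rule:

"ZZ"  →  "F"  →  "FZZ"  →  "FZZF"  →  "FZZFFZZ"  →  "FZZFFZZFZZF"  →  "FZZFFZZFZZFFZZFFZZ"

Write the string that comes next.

This is a Fibonacci-style word recurrence s(k) = s(k−1)·s(k−2): e.g. F·ZZ = FZZ.
Continuing: FZZFFZZFZZFFZZFFZZ · FZZFFZZFZZF gives term 8.

FZZFFZZFZZFFZZFFZZFZZFFZZFZZF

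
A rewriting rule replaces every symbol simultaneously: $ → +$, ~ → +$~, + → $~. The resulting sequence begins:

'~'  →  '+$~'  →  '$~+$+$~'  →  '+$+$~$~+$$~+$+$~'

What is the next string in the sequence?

Rewriting the 16 symbols of +$+$~$~+$$~+$+$~ one by one yields $~ +$ $~ +$ +$~ +$ +$~ $~ +$ +$ +$~ $~ +$ $~ +$ +$~; concatenated:

$~+$$~+$+$~+$+$~$~+$+$+$~$~+$$~+$+$~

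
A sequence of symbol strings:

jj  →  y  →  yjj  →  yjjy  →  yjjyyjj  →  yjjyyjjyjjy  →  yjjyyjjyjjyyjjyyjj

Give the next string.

From term 3 onward, concatenate the last term with the second-to-last: y·jj = yjj, yjj·y = yjjy, …
Continuing: yjjyyjjyjjyyjjyyjj · yjjyyjjyjjy gives term 8.

yjjyyjjyjjyyjjyyjjyjjyyjjyjjy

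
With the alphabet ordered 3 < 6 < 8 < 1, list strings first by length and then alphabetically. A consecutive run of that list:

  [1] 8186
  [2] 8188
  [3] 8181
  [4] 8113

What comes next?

Treat 8113 as a base-4 numeral over the given alphabet and add one, carrying through any trailing 1's.

8116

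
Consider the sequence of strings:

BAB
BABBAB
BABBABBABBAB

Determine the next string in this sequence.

BABBABBABBABBABBABBABBAB

s(k+1) = s(k)·s(k) — each term doubles the last.
So the next term is two copies of BABBABBABBAB.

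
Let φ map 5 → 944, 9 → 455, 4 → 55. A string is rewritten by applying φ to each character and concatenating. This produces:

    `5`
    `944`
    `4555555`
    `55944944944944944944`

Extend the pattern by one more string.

Rewriting the 20 symbols of 55944944944944944944 one by one yields 944 944 455 55 55 455 55 55 455 55 55 455 55 55 455 55 55 455 55 55; concatenated:

944944455555545555554555555455555545555554555555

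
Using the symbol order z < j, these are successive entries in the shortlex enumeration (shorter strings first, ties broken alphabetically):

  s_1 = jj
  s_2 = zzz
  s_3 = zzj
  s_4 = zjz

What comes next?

Treat zjz as a base-2 numeral over the given alphabet and add one, carrying through any trailing j's.

zjj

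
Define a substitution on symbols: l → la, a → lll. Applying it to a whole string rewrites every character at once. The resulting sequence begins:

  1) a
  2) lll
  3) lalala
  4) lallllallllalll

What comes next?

Rewriting the 15 symbols of lallllallllalll one by one yields la lll la la la la lll la la la la lll la la la; concatenated:

lallllalalalallllalalalallllalala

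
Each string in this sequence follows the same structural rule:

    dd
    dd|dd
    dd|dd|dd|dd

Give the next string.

dd|dd|dd|dd|dd|dd|dd|dd

s(k+1) = s(k)·|·s(k) — each term doubles the last with '|' between the halves.
One more doubling of dd|dd|dd|dd gives the answer.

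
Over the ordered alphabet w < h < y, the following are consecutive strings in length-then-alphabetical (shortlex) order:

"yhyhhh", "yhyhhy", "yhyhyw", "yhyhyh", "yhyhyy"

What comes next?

yhyyww

Treat yhyhyy as a base-3 numeral over the given alphabet and add one, carrying through any trailing y's.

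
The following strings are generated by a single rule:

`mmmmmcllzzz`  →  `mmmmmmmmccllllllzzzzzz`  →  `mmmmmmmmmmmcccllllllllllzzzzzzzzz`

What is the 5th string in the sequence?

Reading off run lengths: m runs 5, 8, 11; c runs 1, 2, 3; l runs 2, 6, 10; z runs 3, 6, 9 — each is linear in n (n = 1, 2, …).
Setting n = 5 gives 17, 5, 18, 15 characters in each block.

mmmmmmmmmmmmmmmmmcccccllllllllllllllllllzzzzzzzzzzzzzzz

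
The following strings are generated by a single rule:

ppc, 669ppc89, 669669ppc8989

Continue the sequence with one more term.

669669669ppc898989

Every step adds 669 to the front and 89 to the end of the previous string.
So the next term is 669·669669ppc8989·89.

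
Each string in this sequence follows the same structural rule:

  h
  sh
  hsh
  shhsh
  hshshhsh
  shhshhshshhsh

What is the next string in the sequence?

hshshhshshhshhshshhsh

From term 3 onward, concatenate the second-to-last term with the last: h·sh = hsh, sh·hsh = shhsh, …
So term 7 is hshshhsh·shhshhshshhsh.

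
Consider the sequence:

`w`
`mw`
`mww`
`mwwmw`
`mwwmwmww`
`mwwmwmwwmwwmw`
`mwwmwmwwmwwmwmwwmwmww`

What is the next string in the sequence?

This is a Fibonacci-style word recurrence s(k) = s(k−1)·s(k−2): e.g. mw·w = mww.
Continuing: mwwmwmwwmwwmwmwwmwmww · mwwmwmwwmwwmw gives term 8.

mwwmwmwwmwwmwmwwmwmwwmwwmwmwwmwwmw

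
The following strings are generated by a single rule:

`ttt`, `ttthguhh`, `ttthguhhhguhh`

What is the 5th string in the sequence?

Each term is the previous one with hguhh appended.
From ttthguhhhguhh, 2 further steps: ttthguhhhguhh → ttthguhhhguhhhguhh → (answer).

ttthguhhhguhhhguhhhguhh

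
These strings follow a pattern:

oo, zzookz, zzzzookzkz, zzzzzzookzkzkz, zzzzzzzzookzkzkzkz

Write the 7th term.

zzzzzzzzzzzzookzkzkzkzkzkz

Every step adds zz to the front and kz to the end of the previous string.
From zzzzzzzzookzkzkzkz, 2 further steps: zzzzzzzzookzkzkzkz → zzzzzzzzzzookzkzkzkzkz → (answer).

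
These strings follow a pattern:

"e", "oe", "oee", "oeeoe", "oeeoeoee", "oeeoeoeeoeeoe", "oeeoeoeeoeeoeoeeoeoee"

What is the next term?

From term 3 onward, concatenate the last term with the second-to-last: oe·e = oee, oee·oe = oeeoe, …
So term 8 is oeeoeoeeoeeoeoeeoeoee·oeeoeoeeoeeoe.

oeeoeoeeoeeoeoeeoeoeeoeeoeoeeoeeoe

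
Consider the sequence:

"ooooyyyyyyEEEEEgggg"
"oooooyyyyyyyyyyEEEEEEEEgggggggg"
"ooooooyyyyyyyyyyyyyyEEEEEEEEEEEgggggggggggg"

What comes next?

Reading off run lengths: o runs 4, 5, 6; y runs 6, 10, 14; E runs 5, 8, 11; g runs 4, 8, 12 — each is linear in n (n = 1, 2, …).
For the next term, n = 4, so the run lengths are 7, 18, 14, 16.

oooooooyyyyyyyyyyyyyyyyyyEEEEEEEEEEEEEEgggggggggggggggg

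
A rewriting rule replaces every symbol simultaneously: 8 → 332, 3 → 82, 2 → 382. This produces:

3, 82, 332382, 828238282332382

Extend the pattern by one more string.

33238233238282332382332382828238282332382

Applying the rule to each of the 15 symbols of 828238282332382 gives the pieces 332 382 332 382 82 332 382 332 382 82 82 382 82 332 382, which concatenate to the answer.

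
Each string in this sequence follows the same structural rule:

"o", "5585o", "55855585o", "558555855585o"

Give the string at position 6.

55855585558555855585o

Each term is the previous one with 5585 prepended.
From 558555855585o, 2 further steps: 558555855585o → 5585558555855585o → (answer).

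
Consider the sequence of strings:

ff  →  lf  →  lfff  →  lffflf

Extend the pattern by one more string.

lffflflfff

This is a Fibonacci-style word recurrence s(k) = s(k−1)·s(k−2): e.g. lf·ff = lfff.
Continuing: lffflf · lfff gives term 5.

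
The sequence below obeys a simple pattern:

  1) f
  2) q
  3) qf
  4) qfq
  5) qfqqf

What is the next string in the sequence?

qfqqfqfq

From term 3 onward, concatenate the last term with the second-to-last: q·f = qf, qf·q = qfq, …
So term 6 is qfqqf·qfq.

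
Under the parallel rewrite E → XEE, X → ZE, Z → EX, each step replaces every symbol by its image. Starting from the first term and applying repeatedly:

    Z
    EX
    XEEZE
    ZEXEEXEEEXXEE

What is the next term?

EXXEEZEXEEXEEZEXEEXEEXEEZEZEXEEXEE

Replace each of the 13 characters of ZEXEEXEEEXXEE in place — EX XEE ZE XEE XEE ZE XEE XEE XEE ZE ZE XEE XEE — and concatenate.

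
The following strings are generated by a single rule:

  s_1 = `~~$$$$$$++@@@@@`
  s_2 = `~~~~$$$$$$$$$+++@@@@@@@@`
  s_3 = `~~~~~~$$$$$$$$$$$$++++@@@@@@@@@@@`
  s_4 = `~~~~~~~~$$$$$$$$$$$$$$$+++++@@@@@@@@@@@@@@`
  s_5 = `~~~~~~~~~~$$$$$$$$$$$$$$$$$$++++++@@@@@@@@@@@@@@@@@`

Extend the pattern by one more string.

~~~~~~~~~~~~$$$$$$$$$$$$$$$$$$$$$+++++++@@@@@@@@@@@@@@@@@@@@

Each string has the form ~^{2n-2} $^{3n} +^{n} @^{3n-1}, where the shown terms are n = 2, 3, 4, 5, 6.
For the next term, n = 7, so the run lengths are 12, 21, 7, 20.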